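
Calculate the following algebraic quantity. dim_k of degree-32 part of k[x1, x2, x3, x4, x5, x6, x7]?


C(d+n-1,n-1)=C(38,6)=2760681


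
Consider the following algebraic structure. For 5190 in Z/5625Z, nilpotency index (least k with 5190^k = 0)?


5190^k mod 5625:
k=1: 5190
k=2: 3600
k=3: 3375
k=4: 0
First zero at k = 4


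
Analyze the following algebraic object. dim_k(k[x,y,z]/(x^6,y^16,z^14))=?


Basis: x^iy^jz^k, i<6,j<16,k<14
6*16*14=1344


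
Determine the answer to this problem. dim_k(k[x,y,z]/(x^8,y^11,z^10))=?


Basis: x^iy^jz^k, i<8,j<11,k<10
8*11*10=880


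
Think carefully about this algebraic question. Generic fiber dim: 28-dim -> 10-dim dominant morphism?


dim(fiber)=dim(X)-dim(Y)=28-10=18


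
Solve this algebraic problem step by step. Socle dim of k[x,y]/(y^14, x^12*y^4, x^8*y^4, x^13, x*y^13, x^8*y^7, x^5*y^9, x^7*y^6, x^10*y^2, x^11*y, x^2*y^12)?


Socle = ann(m) = span of standard monomials u with x*u, y*u in I (staircase corners).
Redundant generators: x^8*y^7, x^12*y^4
Minimal generators: x^13, x^11*y, x^10*y^2, x^8*y^4, x^7*y^6, x^5*y^9, x^2*y^12, x*y^13, y^14
Corners: y^13, xy^12, x^4y^11, x^6y^8, x^7y^5, x^9y^3, x^10y, x^12
Socle dim=8


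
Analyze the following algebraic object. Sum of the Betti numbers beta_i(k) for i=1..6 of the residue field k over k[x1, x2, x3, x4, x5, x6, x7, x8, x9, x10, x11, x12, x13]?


Koszul resolution: beta_i(k)=C(n,i), n=13
C(13,1)=13, C(13,2)=78, C(13,3)=286, C(13,4)=715, C(13,5)=1287, C(13,6)=1716
Sum=4095


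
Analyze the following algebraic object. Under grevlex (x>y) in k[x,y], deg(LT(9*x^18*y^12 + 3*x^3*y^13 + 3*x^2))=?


LT: 9*x^18*y^12
deg_x=18, deg_y=12
Total=18+12=30


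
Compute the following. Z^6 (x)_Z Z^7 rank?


rank(M(x)N) = rank(M)*rank(N)
6*7 = 42


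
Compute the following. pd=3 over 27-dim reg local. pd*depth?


pd+depth=27
depth=27-3=24
pd*depth=3*24=72


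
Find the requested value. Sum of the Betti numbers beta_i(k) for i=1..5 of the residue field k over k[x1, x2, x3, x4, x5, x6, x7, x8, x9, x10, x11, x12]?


Koszul resolution: beta_i(k)=C(n,i), n=12
C(12,1)=12, C(12,2)=66, C(12,3)=220, C(12,4)=495, C(12,5)=792
Sum=1585


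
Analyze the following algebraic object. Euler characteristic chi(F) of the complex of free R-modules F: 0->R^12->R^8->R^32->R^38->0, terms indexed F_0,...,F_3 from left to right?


chi = sum (-1)^i * rank:
(-1)^0*12=12
(-1)^1*8=-8
(-1)^2*32=32
(-1)^3*38=-38
chi=-2


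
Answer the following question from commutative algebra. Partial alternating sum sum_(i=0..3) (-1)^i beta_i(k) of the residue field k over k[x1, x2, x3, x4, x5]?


Koszul resolution: beta_i(k)=C(n,i), n=5
sum_(i=0..p) (-1)^i C(n,i) = (-1)^p C(n-1,p)
(-1)^3*C(4,3) = (-1)^3*4 = -4


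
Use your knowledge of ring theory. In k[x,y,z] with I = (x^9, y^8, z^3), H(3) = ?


Need i<9, j<8, k<3 with i+j+k=3.
For each i, j ranges over max(0,3-i-2)..min(7,3-i):
  i=0: j in [1,3] -> 3
  i=1: j in [0,2] -> 3
  i=2: j in [0,1] -> 2
  i=3: j in [0,0] -> 1
H(3) = 3+3+2+1 = 9


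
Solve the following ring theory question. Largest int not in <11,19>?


gcd(11,19)=1 => F=ab-a-b=11*19-11-19=209-30=179


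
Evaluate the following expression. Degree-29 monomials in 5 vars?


C(d+n-1,n-1)=C(33,4)=40920


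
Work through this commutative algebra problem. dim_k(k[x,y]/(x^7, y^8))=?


Basis: x^i*y^j, i<7, j<8
7*8=56


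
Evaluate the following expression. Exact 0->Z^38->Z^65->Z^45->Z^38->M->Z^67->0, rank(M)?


Alt sum=0:
(-1)^0*38 + (-1)^1*65 + (-1)^2*45 + (-1)^3*38 + (-1)^4*? + (-1)^5*67=0
rank(M)=87


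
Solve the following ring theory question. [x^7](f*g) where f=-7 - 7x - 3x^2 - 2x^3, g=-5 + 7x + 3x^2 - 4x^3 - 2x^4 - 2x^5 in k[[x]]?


[x^7] = sum a_i*b_j, i+j=7
  -3*-2=6
  -2*-2=4
Sum=10


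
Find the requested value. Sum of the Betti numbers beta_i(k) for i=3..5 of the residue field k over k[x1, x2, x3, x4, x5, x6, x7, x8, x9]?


Koszul resolution: beta_i(k)=C(n,i), n=9
C(9,3)=84, C(9,4)=126, C(9,5)=126
Sum=336


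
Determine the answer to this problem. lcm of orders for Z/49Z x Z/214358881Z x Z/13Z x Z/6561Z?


Exponent = lcm of the cyclic orders; pairwise coprime => product.
7^2*11^8*13^1*3^8=49*214358881*13*6561=895882289819517


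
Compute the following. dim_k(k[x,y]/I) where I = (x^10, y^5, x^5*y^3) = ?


k[x,y]/I, I = (x^10, y^5, x^5*y^3)
Rect: 10x5=50. Corner: (10-5)x(5-3)=10.
dim = 50-10 = 40


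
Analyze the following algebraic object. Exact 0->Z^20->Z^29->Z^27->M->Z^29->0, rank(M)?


Alt sum=0:
(-1)^0*20 + (-1)^1*29 + (-1)^2*27 + (-1)^3*? + (-1)^4*29=0
rank(M)=47


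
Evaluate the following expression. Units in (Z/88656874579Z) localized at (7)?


Local ring = Z/40353607Z.
phi(40353607) = 7^8*(7-1) = 34588806


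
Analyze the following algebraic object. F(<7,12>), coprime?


gcd(7,12)=1 => F=ab-a-b=7*12-7-12=84-19=65


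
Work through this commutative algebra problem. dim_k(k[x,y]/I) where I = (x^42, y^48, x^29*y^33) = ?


k[x,y]/I, I = (x^42, y^48, x^29*y^33)
Rect: 42x48=2016. Corner: (42-29)x(48-33)=195.
dim = 2016-195 = 1821


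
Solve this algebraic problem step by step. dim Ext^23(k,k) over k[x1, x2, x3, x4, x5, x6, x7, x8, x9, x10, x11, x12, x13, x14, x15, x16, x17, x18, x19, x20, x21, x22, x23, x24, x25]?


C(n,i)=C(25,23)=300


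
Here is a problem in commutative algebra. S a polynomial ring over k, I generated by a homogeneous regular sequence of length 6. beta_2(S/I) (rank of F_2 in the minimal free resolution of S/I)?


Regular sequence => Koszul complex is the minimal free resolution.
Syz_1 minimally generated by Koszul relations f_i*e_j - f_j*e_i (i<j): mu(Syz_1) = beta_2 = C(m,2) = m(m-1)/2
m=6
6*5/2 = 15


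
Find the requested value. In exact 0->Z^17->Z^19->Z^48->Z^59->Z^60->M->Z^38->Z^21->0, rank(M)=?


Alt sum=0:
(-1)^0*17 + (-1)^1*19 + (-1)^2*48 + (-1)^3*59 + (-1)^4*60 + (-1)^5*? + (-1)^6*38 + (-1)^7*21=0
rank(M)=64


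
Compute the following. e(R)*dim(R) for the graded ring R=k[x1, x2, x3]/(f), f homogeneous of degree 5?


e(R)=deg(f)=5, dim(R)=3-1=2
e*dim=5*2=10


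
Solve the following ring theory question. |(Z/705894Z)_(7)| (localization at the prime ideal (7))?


7-primary part: 705894=7^6*6
Size=7^6=117649


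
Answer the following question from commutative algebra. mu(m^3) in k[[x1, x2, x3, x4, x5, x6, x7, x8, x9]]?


C(n+d-1,d)=C(11,3)=165


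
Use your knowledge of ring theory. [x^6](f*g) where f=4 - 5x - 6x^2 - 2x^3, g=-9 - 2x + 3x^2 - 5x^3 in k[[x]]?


[x^6] = sum a_i*b_j, i+j=6
  -2*-5=10
Sum=10


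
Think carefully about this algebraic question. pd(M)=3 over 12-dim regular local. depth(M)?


pd+depth=depth(R)=12
depth=12-3=9


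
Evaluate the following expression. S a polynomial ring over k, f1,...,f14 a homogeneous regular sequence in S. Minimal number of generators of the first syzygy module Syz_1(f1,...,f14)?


Regular sequence => Koszul complex is the minimal free resolution.
Syz_1 minimally generated by Koszul relations f_i*e_j - f_j*e_i (i<j): mu(Syz_1) = beta_2 = C(m,2) = m(m-1)/2
m=14
14*13/2 = 91


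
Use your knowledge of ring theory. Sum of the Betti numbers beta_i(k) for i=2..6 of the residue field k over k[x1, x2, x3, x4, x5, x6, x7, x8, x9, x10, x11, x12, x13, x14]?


Koszul resolution: beta_i(k)=C(n,i), n=14
C(14,2)=91, C(14,3)=364, C(14,4)=1001, C(14,5)=2002, C(14,6)=3003
Sum=6461


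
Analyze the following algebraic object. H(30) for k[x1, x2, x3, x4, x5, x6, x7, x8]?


C(d+n-1,n-1)=C(37,7)=10295472


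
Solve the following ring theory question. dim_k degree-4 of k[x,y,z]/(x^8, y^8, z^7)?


Need i<8, j<8, k<7 with i+j+k=4.
For each i, j ranges over max(0,4-i-6)..min(7,4-i):
  i=0: j in [0,4] -> 5
  i=1: j in [0,3] -> 4
  i=2: j in [0,2] -> 3
  i=3: j in [0,1] -> 2
  i=4: j in [0,0] -> 1
H(4) = 5+4+3+2+1 = 15


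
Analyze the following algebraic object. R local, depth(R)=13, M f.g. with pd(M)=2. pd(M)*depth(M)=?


pd+depth=13
depth=13-2=11
pd*depth=2*11=22


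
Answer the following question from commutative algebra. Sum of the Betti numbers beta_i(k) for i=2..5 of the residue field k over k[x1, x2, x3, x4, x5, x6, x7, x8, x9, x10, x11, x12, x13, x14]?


Koszul resolution: beta_i(k)=C(n,i), n=14
C(14,2)=91, C(14,3)=364, C(14,4)=1001, C(14,5)=2002
Sum=3458


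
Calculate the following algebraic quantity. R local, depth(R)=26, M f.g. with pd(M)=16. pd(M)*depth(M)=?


pd+depth=26
depth=26-16=10
pd*depth=16*10=160


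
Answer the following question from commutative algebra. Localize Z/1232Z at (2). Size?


2-primary part: 1232=2^4*77
Size=2^4=16


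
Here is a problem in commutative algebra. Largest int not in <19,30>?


gcd(19,30)=1 => F=ab-a-b=19*30-19-30=570-49=521


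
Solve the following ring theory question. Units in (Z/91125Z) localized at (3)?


Local ring = Z/729Z.
phi(729) = 3^5*(3-1) = 486


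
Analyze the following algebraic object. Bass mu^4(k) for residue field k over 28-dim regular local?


C(n,i)=C(28,4)=20475


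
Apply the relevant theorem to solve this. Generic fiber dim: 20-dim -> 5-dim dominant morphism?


dim(fiber)=dim(X)-dim(Y)=20-5=15


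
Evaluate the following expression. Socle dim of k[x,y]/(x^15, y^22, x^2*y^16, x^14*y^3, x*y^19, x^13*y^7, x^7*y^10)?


Socle = ann(m) = span of standard monomials u with x*u, y*u in I (staircase corners).
Minimal generators: x^15, x^14*y^3, x^13*y^7, x^7*y^10, x^2*y^16, x*y^19, y^22
Corners: y^21, xy^18, x^6y^15, x^12y^9, x^13y^6, x^14y^2
Socle dim=6


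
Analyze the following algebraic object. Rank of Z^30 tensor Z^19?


rank(M(x)N) = rank(M)*rank(N)
30*19 = 570


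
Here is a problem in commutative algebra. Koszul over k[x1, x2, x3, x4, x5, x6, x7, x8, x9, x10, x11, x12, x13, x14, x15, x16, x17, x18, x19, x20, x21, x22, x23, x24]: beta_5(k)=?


C(n,i)=C(24,5)=42504


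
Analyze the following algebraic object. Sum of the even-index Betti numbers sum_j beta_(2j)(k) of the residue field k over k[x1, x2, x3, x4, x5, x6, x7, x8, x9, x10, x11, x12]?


Koszul resolution: beta_i(k)=C(n,i), n=12
sum_even C(12,i) = 2^(n-1) = 2^11 = 2048


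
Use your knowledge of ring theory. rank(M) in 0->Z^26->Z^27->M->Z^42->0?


Alt sum=0:
(-1)^0*26 + (-1)^1*27 + (-1)^2*? + (-1)^3*42=0
rank(M)=43


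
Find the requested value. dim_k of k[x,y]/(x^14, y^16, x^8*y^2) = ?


k[x,y]/I, I = (x^14, y^16, x^8*y^2)
Rect: 14x16=224. Corner: (14-8)x(16-2)=84.
dim = 224-84 = 140


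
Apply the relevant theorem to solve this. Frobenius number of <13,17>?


gcd(13,17)=1 => F=ab-a-b=13*17-13-17=221-30=191


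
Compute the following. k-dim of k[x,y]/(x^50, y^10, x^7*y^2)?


k[x,y]/I, I = (x^50, y^10, x^7*y^2)
Rect: 50x10=500. Corner: (50-7)x(10-2)=344.
dim = 500-344 = 156


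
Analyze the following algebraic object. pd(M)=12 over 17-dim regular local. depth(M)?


pd+depth=depth(R)=17
depth=17-12=5


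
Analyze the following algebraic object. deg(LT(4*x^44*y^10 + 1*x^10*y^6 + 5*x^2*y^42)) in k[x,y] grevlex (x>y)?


LT: 4*x^44*y^10
deg_x=44, deg_y=10
Total=44+10=54


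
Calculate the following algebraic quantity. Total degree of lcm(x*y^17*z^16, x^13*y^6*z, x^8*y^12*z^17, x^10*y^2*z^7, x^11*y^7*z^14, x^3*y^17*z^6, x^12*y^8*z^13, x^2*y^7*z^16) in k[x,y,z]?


lcm = componentwise max:
x: max(1,13,8,10,11,3,12,2)=13
y: max(17,6,12,2,7,17,8,7)=17
z: max(16,1,17,7,14,6,13,16)=17
Total=13+17+17=47


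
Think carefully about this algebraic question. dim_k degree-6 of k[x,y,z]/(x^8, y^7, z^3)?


Need i<8, j<7, k<3 with i+j+k=6.
For each i, j ranges over max(0,6-i-2)..min(6,6-i):
  i=0: j in [4,6] -> 3
  i=1: j in [3,5] -> 3
  i=2: j in [2,4] -> 3
  i=3: j in [1,3] -> 3
  i=4: j in [0,2] -> 3
  i=5: j in [0,1] -> 2
  i=6: j in [0,0] -> 1
H(6) = 3+3+3+3+3+2+1 = 18


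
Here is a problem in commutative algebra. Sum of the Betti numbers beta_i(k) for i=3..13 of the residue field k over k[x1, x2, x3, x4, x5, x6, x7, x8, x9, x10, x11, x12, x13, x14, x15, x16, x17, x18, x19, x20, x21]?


Koszul resolution: beta_i(k)=C(n,i), n=21
C(21,3)=1330, C(21,4)=5985, C(21,5)=20349, C(21,6)=54264, C(21,7)=116280, C(21,8)=203490, C(21,9)=293930, C(21,10)=352716, C(21,11)=352716, C(21,12)=293930, C(21,13)=203490
Sum=1898480


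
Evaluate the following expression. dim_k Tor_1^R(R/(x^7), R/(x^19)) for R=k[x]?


Tor_1(R/I,R/J)=(I cap J)/IJ=(x^19)/(x^26)
dim=26-19=min(7,19)=7


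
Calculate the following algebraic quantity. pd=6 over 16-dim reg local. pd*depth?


pd+depth=16
depth=16-6=10
pd*depth=6*10=60


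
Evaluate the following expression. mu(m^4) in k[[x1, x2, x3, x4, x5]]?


C(n+d-1,d)=C(8,4)=70


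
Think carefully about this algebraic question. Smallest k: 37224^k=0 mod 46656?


37224^k mod 46656:
k=1: 37224
k=2: 36288
k=3: 0
First zero at k = 3


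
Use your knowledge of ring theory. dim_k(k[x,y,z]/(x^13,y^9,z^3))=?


Basis: x^iy^jz^k, i<13,j<9,k<3
13*9*3=351


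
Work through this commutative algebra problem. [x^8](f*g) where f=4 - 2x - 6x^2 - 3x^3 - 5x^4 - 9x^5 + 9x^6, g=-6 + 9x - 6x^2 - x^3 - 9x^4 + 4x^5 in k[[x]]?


[x^8] = sum a_i*b_j, i+j=8
  -3*4=-12
  -5*-9=45
  -9*-1=9
  9*-6=-54
Sum=-12


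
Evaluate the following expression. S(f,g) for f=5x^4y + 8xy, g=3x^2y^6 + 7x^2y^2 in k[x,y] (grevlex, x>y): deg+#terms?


LT(f)=5x^4y, LT(g)=3x^2y^6
lcm(LM)=x^4y^6
S(f,g) (scaled by 15 to clear denominators) = 3y^5*f - 5x^2*g = 24xy^6 - 35x^4y^2
2 terms, deg 7.
7+2=9


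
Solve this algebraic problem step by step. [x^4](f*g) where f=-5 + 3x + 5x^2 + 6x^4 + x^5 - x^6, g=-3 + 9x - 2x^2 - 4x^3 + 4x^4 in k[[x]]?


[x^4] = sum a_i*b_j, i+j=4
  -5*4=-20
  3*-4=-12
  5*-2=-10
  6*-3=-18
Sum=-60


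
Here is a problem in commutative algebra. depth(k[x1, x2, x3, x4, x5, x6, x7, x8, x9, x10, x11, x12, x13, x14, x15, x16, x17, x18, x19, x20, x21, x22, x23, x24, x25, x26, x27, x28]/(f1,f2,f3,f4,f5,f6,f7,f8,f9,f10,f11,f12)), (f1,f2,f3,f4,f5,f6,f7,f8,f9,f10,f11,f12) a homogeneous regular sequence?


depth(R)=28
depth(R/I)=28-12=16


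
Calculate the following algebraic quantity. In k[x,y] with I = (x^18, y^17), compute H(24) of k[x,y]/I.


k[x,y], I = (x^18, y^17), d = 24
Need i < 18 and d-i < 17.
Range: 8 <= i <= 17.
H(24) = 10


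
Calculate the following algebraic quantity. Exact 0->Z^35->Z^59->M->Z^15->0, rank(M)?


Alt sum=0:
(-1)^0*35 + (-1)^1*59 + (-1)^2*? + (-1)^3*15=0
rank(M)=39


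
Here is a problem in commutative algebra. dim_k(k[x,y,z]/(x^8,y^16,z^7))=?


Basis: x^iy^jz^k, i<8,j<16,k<7
8*16*7=896


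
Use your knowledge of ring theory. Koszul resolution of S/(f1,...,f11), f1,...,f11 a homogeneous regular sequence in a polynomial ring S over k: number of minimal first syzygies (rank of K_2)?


Regular sequence => Koszul complex is the minimal free resolution.
Syz_1 minimally generated by Koszul relations f_i*e_j - f_j*e_i (i<j): mu(Syz_1) = beta_2 = C(m,2) = m(m-1)/2
m=11
11*10/2 = 55


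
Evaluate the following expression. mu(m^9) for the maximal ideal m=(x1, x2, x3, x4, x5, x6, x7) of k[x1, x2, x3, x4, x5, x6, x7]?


Graded Nakayama: mu(m^d) = dim_k (m^d/m^(d+1)) = #degree-9 monomials in 7 vars
C(n+d-1,d)=C(15,9)=5005


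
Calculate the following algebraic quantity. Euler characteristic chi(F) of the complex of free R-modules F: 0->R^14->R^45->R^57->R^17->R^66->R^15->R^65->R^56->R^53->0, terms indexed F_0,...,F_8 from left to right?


chi = sum (-1)^i * rank:
(-1)^0*14=14
(-1)^1*45=-45
(-1)^2*57=57
(-1)^3*17=-17
(-1)^4*66=66
(-1)^5*15=-15
(-1)^6*65=65
(-1)^7*56=-56
(-1)^8*53=53
chi=122


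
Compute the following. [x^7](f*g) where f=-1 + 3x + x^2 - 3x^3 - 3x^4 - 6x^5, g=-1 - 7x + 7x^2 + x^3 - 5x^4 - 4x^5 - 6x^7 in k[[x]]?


[x^7] = sum a_i*b_j, i+j=7
  -1*-6=6
  1*-4=-4
  -3*-5=15
  -3*1=-3
  -6*7=-42
Sum=-28


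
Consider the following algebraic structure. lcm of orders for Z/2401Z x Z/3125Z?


Exponent = lcm of the cyclic orders; pairwise coprime => product.
7^4*5^5=2401*3125=7503125


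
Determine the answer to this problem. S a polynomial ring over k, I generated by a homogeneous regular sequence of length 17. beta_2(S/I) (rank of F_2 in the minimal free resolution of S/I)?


Regular sequence => Koszul complex is the minimal free resolution.
Syz_1 minimally generated by Koszul relations f_i*e_j - f_j*e_i (i<j): mu(Syz_1) = beta_2 = C(m,2) = m(m-1)/2
m=17
17*16/2 = 136


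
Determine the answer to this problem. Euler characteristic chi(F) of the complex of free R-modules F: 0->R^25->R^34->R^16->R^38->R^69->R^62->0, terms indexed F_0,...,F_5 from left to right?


chi = sum (-1)^i * rank:
(-1)^0*25=25
(-1)^1*34=-34
(-1)^2*16=16
(-1)^3*38=-38
(-1)^4*69=69
(-1)^5*62=-62
chi=-24


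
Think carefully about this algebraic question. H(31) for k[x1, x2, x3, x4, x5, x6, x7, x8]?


C(d+n-1,n-1)=C(38,7)=12620256


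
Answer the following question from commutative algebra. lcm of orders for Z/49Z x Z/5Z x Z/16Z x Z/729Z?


Exponent = lcm of the cyclic orders; pairwise coprime => product.
7^2*5^1*2^4*3^6=49*5*16*729=2857680


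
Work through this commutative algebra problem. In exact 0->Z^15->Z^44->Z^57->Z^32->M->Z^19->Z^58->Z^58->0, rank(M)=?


Alt sum=0:
(-1)^0*15 + (-1)^1*44 + (-1)^2*57 + (-1)^3*32 + (-1)^4*? + (-1)^5*19 + (-1)^6*58 + (-1)^7*58=0
rank(M)=23


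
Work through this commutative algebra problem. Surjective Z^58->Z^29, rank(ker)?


rank(ker) = 58-29 = 29


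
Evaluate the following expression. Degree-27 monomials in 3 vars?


C(d+n-1,n-1)=C(29,2)=406


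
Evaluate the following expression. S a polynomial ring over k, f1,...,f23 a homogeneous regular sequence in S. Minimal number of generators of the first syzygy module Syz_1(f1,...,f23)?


Regular sequence => Koszul complex is the minimal free resolution.
Syz_1 minimally generated by Koszul relations f_i*e_j - f_j*e_i (i<j): mu(Syz_1) = beta_2 = C(m,2) = m(m-1)/2
m=23
23*22/2 = 253


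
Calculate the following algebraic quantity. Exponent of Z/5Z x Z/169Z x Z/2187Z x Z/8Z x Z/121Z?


Exponent = lcm of the cyclic orders; pairwise coprime => product.
5^1*13^2*3^7*2^3*11^2=5*169*2187*8*121=1788878520


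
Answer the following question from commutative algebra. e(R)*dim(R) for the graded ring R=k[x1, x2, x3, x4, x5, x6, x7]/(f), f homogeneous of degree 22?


e(R)=deg(f)=22, dim(R)=7-1=6
e*dim=22*6=132


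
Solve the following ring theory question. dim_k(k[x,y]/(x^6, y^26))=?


Basis: x^i*y^j, i<6, j<26
6*26=156


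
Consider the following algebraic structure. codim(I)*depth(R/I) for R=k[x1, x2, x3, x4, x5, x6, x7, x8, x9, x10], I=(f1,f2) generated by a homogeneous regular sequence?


codim=2, depth=dim(R/I)=10-2=8
Product=2*8=16


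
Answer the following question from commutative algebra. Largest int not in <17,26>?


gcd(17,26)=1 => F=ab-a-b=17*26-17-26=442-43=399


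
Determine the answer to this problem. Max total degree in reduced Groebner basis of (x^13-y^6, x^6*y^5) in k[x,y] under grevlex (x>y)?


LT(f1)=x^13, LT(f2)=x^6y^5, lcm=x^13y^5
S(f1,f2) = y^5*f1 - x^7*f2 = -y^11
Reduced GB = {f1, f2, y^11}; degrees 13, 11, 11
Max = 13


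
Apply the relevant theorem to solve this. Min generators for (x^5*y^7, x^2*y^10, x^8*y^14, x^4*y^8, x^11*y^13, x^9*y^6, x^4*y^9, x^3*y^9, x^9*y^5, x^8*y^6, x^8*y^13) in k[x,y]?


Remove redundant (divisible by others).
x^11*y^13 redundant.
x^4*y^9 redundant.
x^8*y^13 redundant.
x^9*y^6 redundant.
x^8*y^14 redundant.
Min: x^9*y^5, x^8*y^6, x^5*y^7, x^4*y^8, x^3*y^9, x^2*y^10
Count=6


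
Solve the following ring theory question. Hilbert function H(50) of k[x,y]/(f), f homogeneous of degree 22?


H(t)=d for t>=d-1.
d=22, t=50
H(50)=22


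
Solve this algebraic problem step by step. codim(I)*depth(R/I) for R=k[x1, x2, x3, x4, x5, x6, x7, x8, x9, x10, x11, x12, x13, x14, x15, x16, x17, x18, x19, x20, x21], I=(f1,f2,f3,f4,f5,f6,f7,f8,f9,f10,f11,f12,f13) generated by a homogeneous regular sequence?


codim=13, depth=dim(R/I)=21-13=8
Product=13*8=104


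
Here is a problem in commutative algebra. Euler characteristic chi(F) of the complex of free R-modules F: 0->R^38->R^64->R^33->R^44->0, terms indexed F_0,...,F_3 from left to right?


chi = sum (-1)^i * rank:
(-1)^0*38=38
(-1)^1*64=-64
(-1)^2*33=33
(-1)^3*44=-44
chi=-37


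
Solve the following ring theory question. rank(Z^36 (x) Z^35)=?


rank(M(x)N) = rank(M)*rank(N)
36*35 = 1260


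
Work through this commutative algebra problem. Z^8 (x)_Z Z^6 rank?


rank(M(x)N) = rank(M)*rank(N)
8*6 = 48


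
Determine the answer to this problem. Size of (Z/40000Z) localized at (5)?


5-primary part: 40000=5^4*64
Size=5^4=625


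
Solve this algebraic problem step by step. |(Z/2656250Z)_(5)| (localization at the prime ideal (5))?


5-primary part: 2656250=5^7*34
Size=5^7=78125


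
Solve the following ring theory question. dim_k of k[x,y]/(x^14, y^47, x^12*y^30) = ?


k[x,y]/I, I = (x^14, y^47, x^12*y^30)
Rect: 14x47=658. Corner: (14-12)x(47-30)=34.
dim = 658-34 = 624


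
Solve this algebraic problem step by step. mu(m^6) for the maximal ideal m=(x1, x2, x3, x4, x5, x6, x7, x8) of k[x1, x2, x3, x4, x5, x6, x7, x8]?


Graded Nakayama: mu(m^d) = dim_k (m^d/m^(d+1)) = #degree-6 monomials in 8 vars
C(n+d-1,d)=C(13,6)=1716


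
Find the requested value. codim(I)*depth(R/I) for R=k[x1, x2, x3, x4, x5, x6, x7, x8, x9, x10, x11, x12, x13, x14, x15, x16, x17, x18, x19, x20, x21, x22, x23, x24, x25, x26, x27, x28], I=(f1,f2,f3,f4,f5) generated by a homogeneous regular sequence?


codim=5, depth=dim(R/I)=28-5=23
Product=5*23=115


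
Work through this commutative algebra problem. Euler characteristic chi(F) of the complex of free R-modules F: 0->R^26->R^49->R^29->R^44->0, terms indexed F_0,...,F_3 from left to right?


chi = sum (-1)^i * rank:
(-1)^0*26=26
(-1)^1*49=-49
(-1)^2*29=29
(-1)^3*44=-44
chi=-38


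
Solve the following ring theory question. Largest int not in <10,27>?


gcd(10,27)=1 => F=ab-a-b=10*27-10-27=270-37=233


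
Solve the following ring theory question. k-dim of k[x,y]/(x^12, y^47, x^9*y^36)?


k[x,y]/I, I = (x^12, y^47, x^9*y^36)
Rect: 12x47=564. Corner: (12-9)x(47-36)=33.
dim = 564-33 = 531


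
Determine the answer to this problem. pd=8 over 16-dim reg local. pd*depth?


pd+depth=16
depth=16-8=8
pd*depth=8*8=64


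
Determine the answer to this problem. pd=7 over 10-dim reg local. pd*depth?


pd+depth=10
depth=10-7=3
pd*depth=7*3=21


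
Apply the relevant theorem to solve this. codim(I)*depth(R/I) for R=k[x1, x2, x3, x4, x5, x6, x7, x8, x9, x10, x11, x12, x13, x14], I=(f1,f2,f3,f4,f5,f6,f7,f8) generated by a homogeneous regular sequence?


codim=8, depth=dim(R/I)=14-8=6
Product=8*6=48


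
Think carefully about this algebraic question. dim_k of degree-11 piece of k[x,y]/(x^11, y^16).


k[x,y], I = (x^11, y^16), d = 11
Need i < 11 and d-i < 16.
Range: 0 <= i <= 10.
H(11) = 11


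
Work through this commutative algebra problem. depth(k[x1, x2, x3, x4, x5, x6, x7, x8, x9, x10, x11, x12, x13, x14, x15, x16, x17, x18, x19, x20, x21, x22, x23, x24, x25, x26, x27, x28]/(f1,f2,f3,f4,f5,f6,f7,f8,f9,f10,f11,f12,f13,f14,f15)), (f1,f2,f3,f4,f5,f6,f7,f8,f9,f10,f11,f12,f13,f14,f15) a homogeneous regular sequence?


depth(R)=28
depth(R/I)=28-15=13


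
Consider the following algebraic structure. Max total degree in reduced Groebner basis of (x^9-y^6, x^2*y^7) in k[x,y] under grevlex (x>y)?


LT(f1)=x^9, LT(f2)=x^2y^7, lcm=x^9y^7
S(f1,f2) = y^7*f1 - x^7*f2 = -y^13
Reduced GB = {f1, f2, y^13}; degrees 9, 9, 13
Max = 13


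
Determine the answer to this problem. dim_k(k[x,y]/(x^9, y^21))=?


Basis: x^i*y^j, i<9, j<21
9*21=189


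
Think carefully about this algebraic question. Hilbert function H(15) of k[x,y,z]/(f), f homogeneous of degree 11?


C(17,2)-C(6,2)=136-15=121


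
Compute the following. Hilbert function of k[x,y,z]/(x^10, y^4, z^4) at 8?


Need i<10, j<4, k<4 with i+j+k=8.
For each i, j ranges over max(0,8-i-3)..min(3,8-i):
  i=0: j in [5,3] -> 0
  i=1: j in [4,3] -> 0
  i=2: j in [3,3] -> 1
  i=3: j in [2,3] -> 2
  i=4: j in [1,3] -> 3
  i=5: j in [0,3] -> 4
  i=6: j in [0,2] -> 3
  i=7: j in [0,1] -> 2
  i=8: j in [0,0] -> 1
H(8) = 0+0+1+2+3+4+3+2+1 = 16


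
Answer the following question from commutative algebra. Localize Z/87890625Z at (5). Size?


5-primary part: 87890625=5^10*9
Size=5^10=9765625


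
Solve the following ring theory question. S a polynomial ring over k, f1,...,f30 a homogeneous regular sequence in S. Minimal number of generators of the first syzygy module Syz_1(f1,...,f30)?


Regular sequence => Koszul complex is the minimal free resolution.
Syz_1 minimally generated by Koszul relations f_i*e_j - f_j*e_i (i<j): mu(Syz_1) = beta_2 = C(m,2) = m(m-1)/2
m=30
30*29/2 = 435


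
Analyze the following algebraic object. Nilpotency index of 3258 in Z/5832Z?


3258^k mod 5832:
k=1: 3258
k=2: 324
k=3: 0
First zero at k = 3


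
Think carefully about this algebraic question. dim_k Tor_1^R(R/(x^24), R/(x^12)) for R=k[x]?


Tor_1(R/I,R/J)=(I cap J)/IJ=(x^24)/(x^36)
dim=36-24=min(24,12)=12


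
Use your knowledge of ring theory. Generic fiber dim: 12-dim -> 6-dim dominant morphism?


dim(fiber)=dim(X)-dim(Y)=12-6=6


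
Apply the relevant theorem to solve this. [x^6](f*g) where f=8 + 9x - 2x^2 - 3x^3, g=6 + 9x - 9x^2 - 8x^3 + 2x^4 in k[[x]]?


[x^6] = sum a_i*b_j, i+j=6
  -2*2=-4
  -3*-8=24
Sum=20


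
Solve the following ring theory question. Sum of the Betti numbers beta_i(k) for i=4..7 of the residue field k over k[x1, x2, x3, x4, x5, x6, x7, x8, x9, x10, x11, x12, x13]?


Koszul resolution: beta_i(k)=C(n,i), n=13
C(13,4)=715, C(13,5)=1287, C(13,6)=1716, C(13,7)=1716
Sum=5434


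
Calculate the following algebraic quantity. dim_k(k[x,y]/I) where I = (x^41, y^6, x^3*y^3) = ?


k[x,y]/I, I = (x^41, y^6, x^3*y^3)
Rect: 41x6=246. Corner: (41-3)x(6-3)=114.
dim = 246-114 = 132


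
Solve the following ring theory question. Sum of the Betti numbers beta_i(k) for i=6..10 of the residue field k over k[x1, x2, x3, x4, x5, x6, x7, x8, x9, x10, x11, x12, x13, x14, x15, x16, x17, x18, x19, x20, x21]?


Koszul resolution: beta_i(k)=C(n,i), n=21
C(21,6)=54264, C(21,7)=116280, C(21,8)=203490, C(21,9)=293930, C(21,10)=352716
Sum=1020680


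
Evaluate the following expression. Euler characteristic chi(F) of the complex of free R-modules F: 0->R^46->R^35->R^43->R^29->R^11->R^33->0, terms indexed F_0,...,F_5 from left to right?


chi = sum (-1)^i * rank:
(-1)^0*46=46
(-1)^1*35=-35
(-1)^2*43=43
(-1)^3*29=-29
(-1)^4*11=11
(-1)^5*33=-33
chi=3


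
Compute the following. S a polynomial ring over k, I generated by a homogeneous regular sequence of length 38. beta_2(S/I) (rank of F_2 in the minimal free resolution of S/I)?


Regular sequence => Koszul complex is the minimal free resolution.
Syz_1 minimally generated by Koszul relations f_i*e_j - f_j*e_i (i<j): mu(Syz_1) = beta_2 = C(m,2) = m(m-1)/2
m=38
38*37/2 = 703


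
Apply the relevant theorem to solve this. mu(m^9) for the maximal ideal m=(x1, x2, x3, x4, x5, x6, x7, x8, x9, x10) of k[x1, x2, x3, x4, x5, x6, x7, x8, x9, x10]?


Graded Nakayama: mu(m^d) = dim_k (m^d/m^(d+1)) = #degree-9 monomials in 10 vars
C(n+d-1,d)=C(18,9)=48620


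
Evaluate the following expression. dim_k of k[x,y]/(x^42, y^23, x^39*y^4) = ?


k[x,y]/I, I = (x^42, y^23, x^39*y^4)
Rect: 42x23=966. Corner: (42-39)x(23-4)=57.
dim = 966-57 = 909


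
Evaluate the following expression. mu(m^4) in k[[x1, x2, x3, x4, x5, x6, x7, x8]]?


C(n+d-1,d)=C(11,4)=330


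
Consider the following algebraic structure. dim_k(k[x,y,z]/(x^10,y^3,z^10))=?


Basis: x^iy^jz^k, i<10,j<3,k<10
10*3*10=300


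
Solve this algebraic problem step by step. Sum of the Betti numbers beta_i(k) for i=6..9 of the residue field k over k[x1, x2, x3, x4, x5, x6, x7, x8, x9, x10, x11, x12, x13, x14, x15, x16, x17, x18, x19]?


Koszul resolution: beta_i(k)=C(n,i), n=19
C(19,6)=27132, C(19,7)=50388, C(19,8)=75582, C(19,9)=92378
Sum=245480


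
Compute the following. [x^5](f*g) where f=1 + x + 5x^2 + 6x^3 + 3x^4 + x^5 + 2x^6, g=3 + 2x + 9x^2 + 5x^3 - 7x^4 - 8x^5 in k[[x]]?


[x^5] = sum a_i*b_j, i+j=5
  1*-8=-8
  1*-7=-7
  5*5=25
  6*9=54
  3*2=6
  1*3=3
Sum=73


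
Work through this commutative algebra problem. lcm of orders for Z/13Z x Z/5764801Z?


Exponent = lcm of the cyclic orders; pairwise coprime => product.
13^1*7^8=13*5764801=74942413


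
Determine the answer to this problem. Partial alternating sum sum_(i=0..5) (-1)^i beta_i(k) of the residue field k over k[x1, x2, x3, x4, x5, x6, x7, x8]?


Koszul resolution: beta_i(k)=C(n,i), n=8
sum_(i=0..p) (-1)^i C(n,i) = (-1)^p C(n-1,p)
(-1)^5*C(7,5) = (-1)^5*21 = -21


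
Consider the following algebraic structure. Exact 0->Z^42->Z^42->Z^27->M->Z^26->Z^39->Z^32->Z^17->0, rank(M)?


Alt sum=0:
(-1)^0*42 + (-1)^1*42 + (-1)^2*27 + (-1)^3*? + (-1)^4*26 + (-1)^5*39 + (-1)^6*32 + (-1)^7*17=0
rank(M)=29


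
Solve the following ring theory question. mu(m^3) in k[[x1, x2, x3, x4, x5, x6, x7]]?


C(n+d-1,d)=C(9,3)=84


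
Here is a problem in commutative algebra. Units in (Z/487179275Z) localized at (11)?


Local ring = Z/19487171Z.
phi(19487171) = 11^6*(11-1) = 17715610


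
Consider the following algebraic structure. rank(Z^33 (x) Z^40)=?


rank(M(x)N) = rank(M)*rank(N)
33*40 = 1320


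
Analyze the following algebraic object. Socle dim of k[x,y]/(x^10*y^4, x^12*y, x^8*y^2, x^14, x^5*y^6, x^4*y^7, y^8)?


Socle = ann(m) = span of standard monomials u with x*u, y*u in I (staircase corners).
Redundant generators: x^10*y^4
Minimal generators: x^14, x^12*y, x^8*y^2, x^5*y^6, x^4*y^7, y^8
Corners: x^3y^7, x^4y^6, x^7y^5, x^11y, x^13
Socle dim=5


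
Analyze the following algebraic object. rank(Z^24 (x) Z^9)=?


rank(M(x)N) = rank(M)*rank(N)
24*9 = 216


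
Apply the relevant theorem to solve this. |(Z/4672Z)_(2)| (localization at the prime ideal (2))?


2-primary part: 4672=2^6*73
Size=2^6=64


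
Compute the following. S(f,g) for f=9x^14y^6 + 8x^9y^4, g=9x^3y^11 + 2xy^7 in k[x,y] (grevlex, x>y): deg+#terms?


LT(f)=9x^14y^6, LT(g)=9x^3y^11
lcm(LM)=x^14y^11
S(f,g) (scaled by 81 to clear denominators) = 9y^5*f - 9x^11*g = -18x^12y^7 + 72x^9y^9
2 terms, deg 19.
19+2=21


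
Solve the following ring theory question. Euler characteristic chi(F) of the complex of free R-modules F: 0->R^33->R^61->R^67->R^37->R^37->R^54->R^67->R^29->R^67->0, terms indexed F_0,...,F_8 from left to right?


chi = sum (-1)^i * rank:
(-1)^0*33=33
(-1)^1*61=-61
(-1)^2*67=67
(-1)^3*37=-37
(-1)^4*37=37
(-1)^5*54=-54
(-1)^6*67=67
(-1)^7*29=-29
(-1)^8*67=67
chi=90


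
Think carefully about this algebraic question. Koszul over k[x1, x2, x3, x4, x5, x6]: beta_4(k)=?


C(n,i)=C(6,4)=15


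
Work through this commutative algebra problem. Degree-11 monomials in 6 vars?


C(d+n-1,n-1)=C(16,5)=4368


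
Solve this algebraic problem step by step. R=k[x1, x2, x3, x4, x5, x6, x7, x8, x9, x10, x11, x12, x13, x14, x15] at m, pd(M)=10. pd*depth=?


pd+depth=15
depth=15-10=5
pd*depth=10*5=50


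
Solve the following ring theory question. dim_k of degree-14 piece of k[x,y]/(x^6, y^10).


k[x,y], I = (x^6, y^10), d = 14
Need i < 6 and d-i < 10.
Range: 5 <= i <= 5.
H(14) = 1


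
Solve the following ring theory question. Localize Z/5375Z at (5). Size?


5-primary part: 5375=5^3*43
Size=5^3=125


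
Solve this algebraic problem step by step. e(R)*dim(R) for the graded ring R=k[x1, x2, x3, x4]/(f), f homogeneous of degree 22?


e(R)=deg(f)=22, dim(R)=4-1=3
e*dim=22*3=66


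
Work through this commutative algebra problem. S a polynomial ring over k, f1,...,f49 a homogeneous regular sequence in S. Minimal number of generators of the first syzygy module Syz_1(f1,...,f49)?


Regular sequence => Koszul complex is the minimal free resolution.
Syz_1 minimally generated by Koszul relations f_i*e_j - f_j*e_i (i<j): mu(Syz_1) = beta_2 = C(m,2) = m(m-1)/2
m=49
49*48/2 = 1176


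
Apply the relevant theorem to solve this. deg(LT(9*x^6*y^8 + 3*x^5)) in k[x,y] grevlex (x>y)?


LT: 9*x^6*y^8
deg_x=6, deg_y=8
Total=6+8=14


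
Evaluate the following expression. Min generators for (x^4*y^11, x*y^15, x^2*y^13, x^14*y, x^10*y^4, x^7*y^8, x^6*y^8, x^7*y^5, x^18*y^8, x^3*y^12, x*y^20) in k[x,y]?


Remove redundant (divisible by others).
x*y^20 redundant.
x^7*y^8 redundant.
x^18*y^8 redundant.
Min: x^14*y, x^10*y^4, x^7*y^5, x^6*y^8, x^4*y^11, x^3*y^12, x^2*y^13, x*y^15
Count=8


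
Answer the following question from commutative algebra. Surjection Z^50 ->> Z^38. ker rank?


rank(ker) = 50-38 = 12


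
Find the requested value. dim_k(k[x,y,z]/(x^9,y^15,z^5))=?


Basis: x^iy^jz^k, i<9,j<15,k<5
9*15*5=675


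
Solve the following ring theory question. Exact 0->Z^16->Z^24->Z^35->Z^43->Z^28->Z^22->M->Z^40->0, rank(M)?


Alt sum=0:
(-1)^0*16 + (-1)^1*24 + (-1)^2*35 + (-1)^3*43 + (-1)^4*28 + (-1)^5*22 + (-1)^6*? + (-1)^7*40=0
rank(M)=50


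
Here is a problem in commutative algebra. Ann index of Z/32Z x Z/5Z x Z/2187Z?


Exponent = lcm of the cyclic orders; pairwise coprime => product.
2^5*5^1*3^7=32*5*2187=349920


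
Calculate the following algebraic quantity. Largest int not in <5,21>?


gcd(5,21)=1 => F=ab-a-b=5*21-5-21=105-26=79


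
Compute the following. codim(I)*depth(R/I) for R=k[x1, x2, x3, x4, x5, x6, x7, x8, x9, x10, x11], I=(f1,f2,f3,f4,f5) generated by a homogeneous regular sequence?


codim=5, depth=dim(R/I)=11-5=6
Product=5*6=30


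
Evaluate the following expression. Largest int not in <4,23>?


gcd(4,23)=1 => F=ab-a-b=4*23-4-23=92-27=65


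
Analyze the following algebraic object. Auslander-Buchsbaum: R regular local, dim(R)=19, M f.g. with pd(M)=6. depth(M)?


pd+depth=depth(R)=19
depth=19-6=13


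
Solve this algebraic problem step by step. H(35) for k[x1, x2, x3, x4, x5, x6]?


C(d+n-1,n-1)=C(40,5)=658008


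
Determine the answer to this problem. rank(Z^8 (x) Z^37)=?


rank(M(x)N) = rank(M)*rank(N)
8*37 = 296


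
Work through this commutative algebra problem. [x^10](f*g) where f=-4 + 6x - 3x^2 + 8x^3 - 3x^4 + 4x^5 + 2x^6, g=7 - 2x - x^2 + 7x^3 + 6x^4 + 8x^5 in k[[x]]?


[x^10] = sum a_i*b_j, i+j=10
  4*8=32
  2*6=12
Sum=44


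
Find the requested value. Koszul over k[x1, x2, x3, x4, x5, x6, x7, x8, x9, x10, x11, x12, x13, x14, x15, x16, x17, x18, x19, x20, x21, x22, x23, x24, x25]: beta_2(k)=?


C(n,i)=C(25,2)=300


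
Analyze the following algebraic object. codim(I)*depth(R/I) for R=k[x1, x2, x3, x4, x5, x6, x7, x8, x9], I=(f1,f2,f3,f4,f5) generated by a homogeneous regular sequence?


codim=5, depth=dim(R/I)=9-5=4
Product=5*4=20


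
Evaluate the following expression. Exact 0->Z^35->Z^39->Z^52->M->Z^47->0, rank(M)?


Alt sum=0:
(-1)^0*35 + (-1)^1*39 + (-1)^2*52 + (-1)^3*? + (-1)^4*47=0
rank(M)=95


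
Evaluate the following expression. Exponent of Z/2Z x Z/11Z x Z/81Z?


Exponent = lcm of the cyclic orders; pairwise coprime => product.
2^1*11^1*3^4=2*11*81=1782


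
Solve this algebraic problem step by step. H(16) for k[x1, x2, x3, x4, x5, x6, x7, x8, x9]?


C(d+n-1,n-1)=C(24,8)=735471


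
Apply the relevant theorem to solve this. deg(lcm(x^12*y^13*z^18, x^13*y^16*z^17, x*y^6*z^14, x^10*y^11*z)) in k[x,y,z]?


lcm = componentwise max:
x: max(12,13,1,10)=13
y: max(13,16,6,11)=16
z: max(18,17,14,1)=18
Total=13+16+18=47


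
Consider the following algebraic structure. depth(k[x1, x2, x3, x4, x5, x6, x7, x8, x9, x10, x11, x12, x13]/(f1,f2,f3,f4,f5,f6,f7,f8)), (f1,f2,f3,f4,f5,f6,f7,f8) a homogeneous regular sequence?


depth(R)=13
depth(R/I)=13-8=5


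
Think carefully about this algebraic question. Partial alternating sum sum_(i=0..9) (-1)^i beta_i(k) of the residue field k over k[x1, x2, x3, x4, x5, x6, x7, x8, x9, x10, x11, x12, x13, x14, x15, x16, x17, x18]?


Koszul resolution: beta_i(k)=C(n,i), n=18
sum_(i=0..p) (-1)^i C(n,i) = (-1)^p C(n-1,p)
(-1)^9*C(17,9) = (-1)^9*24310 = -24310


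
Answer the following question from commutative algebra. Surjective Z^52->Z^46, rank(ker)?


rank(ker) = 52-46 = 6


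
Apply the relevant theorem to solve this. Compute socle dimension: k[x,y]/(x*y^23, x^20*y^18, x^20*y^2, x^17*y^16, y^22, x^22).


Socle = ann(m) = span of standard monomials u with x*u, y*u in I (staircase corners).
Redundant generators: x*y^23, x^20*y^18
Minimal generators: x^22, x^20*y^2, x^17*y^16, y^22
Corners: x^16y^21, x^19y^15, x^21y
Socle dim=3


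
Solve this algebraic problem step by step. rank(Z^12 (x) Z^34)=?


rank(M(x)N) = rank(M)*rank(N)
12*34 = 408


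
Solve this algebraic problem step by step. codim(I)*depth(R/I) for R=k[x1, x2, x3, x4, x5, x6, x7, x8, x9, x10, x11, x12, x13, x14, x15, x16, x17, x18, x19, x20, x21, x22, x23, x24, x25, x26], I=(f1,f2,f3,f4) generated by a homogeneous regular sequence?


codim=4, depth=dim(R/I)=26-4=22
Product=4*22=88


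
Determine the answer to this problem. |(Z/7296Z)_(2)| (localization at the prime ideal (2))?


2-primary part: 7296=2^7*57
Size=2^7=128


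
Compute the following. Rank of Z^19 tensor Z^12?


rank(M(x)N) = rank(M)*rank(N)
19*12 = 228


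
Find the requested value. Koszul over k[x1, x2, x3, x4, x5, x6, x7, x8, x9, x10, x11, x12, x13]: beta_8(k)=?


C(n,i)=C(13,8)=1287


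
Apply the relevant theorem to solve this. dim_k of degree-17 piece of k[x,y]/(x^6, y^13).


k[x,y], I = (x^6, y^13), d = 17
Need i < 6 and d-i < 13.
Range: 5 <= i <= 5.
H(17) = 1


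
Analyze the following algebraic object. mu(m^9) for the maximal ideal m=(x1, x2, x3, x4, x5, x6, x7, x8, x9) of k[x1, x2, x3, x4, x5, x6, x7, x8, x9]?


Graded Nakayama: mu(m^d) = dim_k (m^d/m^(d+1)) = #degree-9 monomials in 9 vars
C(n+d-1,d)=C(17,9)=24310


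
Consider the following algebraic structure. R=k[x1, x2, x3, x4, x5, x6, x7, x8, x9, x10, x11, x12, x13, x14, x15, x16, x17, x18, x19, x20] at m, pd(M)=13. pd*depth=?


pd+depth=20
depth=20-13=7
pd*depth=13*7=91


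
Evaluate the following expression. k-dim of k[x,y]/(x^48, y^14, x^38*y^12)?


k[x,y]/I, I = (x^48, y^14, x^38*y^12)
Rect: 48x14=672. Corner: (48-38)x(14-12)=20.
dim = 672-20 = 652


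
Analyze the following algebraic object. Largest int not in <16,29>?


gcd(16,29)=1 => F=ab-a-b=16*29-16-29=464-45=419


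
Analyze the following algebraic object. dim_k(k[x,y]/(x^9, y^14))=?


Basis: x^i*y^j, i<9, j<14
9*14=126


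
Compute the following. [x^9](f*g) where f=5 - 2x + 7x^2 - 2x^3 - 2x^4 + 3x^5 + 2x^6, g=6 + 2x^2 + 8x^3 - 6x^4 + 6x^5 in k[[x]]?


[x^9] = sum a_i*b_j, i+j=9
  -2*6=-12
  3*-6=-18
  2*8=16
Sum=-14


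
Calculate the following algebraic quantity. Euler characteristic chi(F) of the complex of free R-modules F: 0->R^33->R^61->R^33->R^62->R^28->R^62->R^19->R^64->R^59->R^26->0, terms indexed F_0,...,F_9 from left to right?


chi = sum (-1)^i * rank:
(-1)^0*33=33
(-1)^1*61=-61
(-1)^2*33=33
(-1)^3*62=-62
(-1)^4*28=28
(-1)^5*62=-62
(-1)^6*19=19
(-1)^7*64=-64
(-1)^8*59=59
(-1)^9*26=-26
chi=-103


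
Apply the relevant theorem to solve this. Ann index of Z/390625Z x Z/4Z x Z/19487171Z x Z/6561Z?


Exponent = lcm of the cyclic orders; pairwise coprime => product.
5^8*2^2*11^7*3^8=390625*4*19487171*6561=199773951454687500


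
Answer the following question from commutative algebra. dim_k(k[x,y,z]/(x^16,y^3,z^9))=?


Basis: x^iy^jz^k, i<16,j<3,k<9
16*3*9=432


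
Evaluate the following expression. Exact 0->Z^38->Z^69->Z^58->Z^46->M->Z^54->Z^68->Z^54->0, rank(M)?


Alt sum=0:
(-1)^0*38 + (-1)^1*69 + (-1)^2*58 + (-1)^3*46 + (-1)^4*? + (-1)^5*54 + (-1)^6*68 + (-1)^7*54=0
rank(M)=59
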